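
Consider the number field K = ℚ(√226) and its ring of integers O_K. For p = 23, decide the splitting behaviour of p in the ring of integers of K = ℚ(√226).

226 mod 4 = 2, hence disc K = 4·226 = 904 and O_K = ℤ[√226].
Since gcd(23, 904) = 1 the prime 23 does not ramify.
Euler's criterion: 226^11 mod 23 = 22. Thus (226|23) = -1.
Legendre symbol -1 ⇒ 23 is inert.

p is inert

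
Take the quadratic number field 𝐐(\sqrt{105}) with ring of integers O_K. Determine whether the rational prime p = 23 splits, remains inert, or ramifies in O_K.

Since 105 ≡ 1 mod 4, the ring of integers is ℤ[(1+√105)/2] with discriminant 105.
disc(K) = 105 is not divisible by 23; 23 is unramified.
(105/23) = 13^11 mod 23 = 1, giving Legendre symbol 1.
Legendre symbol 1 ⇒ 23 is split.

23 splits in O_K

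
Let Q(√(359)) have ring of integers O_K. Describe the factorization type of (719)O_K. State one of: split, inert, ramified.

359 mod 4 = 3, hence disc K = 4·359 = 1436 and O_K = ℤ[√359].
disc(K) = 1436 is not divisible by 719; 719 is unramified.
(359/719) = 359^359 mod 719 = 718, giving Legendre symbol -1.
d is a non-residue mod p, hence 719 remains inert in O_K.

inert — (719) stays prime in O_K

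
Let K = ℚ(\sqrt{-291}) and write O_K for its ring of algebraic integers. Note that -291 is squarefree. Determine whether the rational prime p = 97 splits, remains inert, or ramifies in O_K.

97 is ramified

Since -291 ≡ 1 mod 4, the ring of integers is ℤ[(1+√-291)/2] with discriminant -291.
disc(K) = -291 = 97·(-3), so p = 97 is ramified.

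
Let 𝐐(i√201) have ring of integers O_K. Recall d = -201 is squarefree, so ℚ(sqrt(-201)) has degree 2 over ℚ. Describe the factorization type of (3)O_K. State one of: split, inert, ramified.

ramifies in O_K

-201 mod 4 = 3, hence disc K = 4·(-201) = -804 and O_K = ℤ[√-201].
disc(K) = -804 = 3·(-268), so p = 3 is ramified.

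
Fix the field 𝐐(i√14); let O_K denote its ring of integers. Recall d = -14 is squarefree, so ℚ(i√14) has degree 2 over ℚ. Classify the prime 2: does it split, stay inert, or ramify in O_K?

ramified — (2) = 𝔭²

d = -14 ≡ 2 (mod 4), so O_K = ℤ[√-14] and disc(K) = 4d = -56.
2 divides disc(K) = -56, so 2 ramifies.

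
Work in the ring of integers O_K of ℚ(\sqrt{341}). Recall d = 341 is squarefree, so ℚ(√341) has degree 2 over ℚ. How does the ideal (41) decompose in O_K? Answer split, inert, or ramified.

41 remains inert

Since 341 ≡ 1 mod 4, the ring of integers is ℤ[(1+√341)/2] with discriminant 341.
disc(K) = 341 is not divisible by 41; 41 is unramified.
Euler's criterion: 341^20 mod 41 = 40. Thus (341|41) = -1.
d is a non-residue mod p, hence 41 remains inert in O_K.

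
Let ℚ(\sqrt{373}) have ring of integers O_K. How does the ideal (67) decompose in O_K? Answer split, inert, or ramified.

p is inert

373 mod 4 = 1, hence disc K = 373 and O_K = ℤ[(1+√373)/2].
67 ∤ 373, so 67 is unramified.
Euler's criterion: 373^33 mod 67 = 66. Thus (373|67) = -1.
Legendre symbol -1 ⇒ 67 is inert.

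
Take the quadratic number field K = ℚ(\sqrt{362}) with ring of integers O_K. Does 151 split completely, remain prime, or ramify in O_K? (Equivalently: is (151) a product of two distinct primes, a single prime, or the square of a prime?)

362 mod 4 = 2, hence disc K = 4·362 = 1448 and O_K = ℤ[√362].
Since gcd(151, 1448) = 1 the prime 151 does not ramify.
Euler's criterion: 362^75 mod 151 = 150. Thus (362|151) = -1.
(362/151) = -1, so 151 is inert.

inert — (151) stays prime in O_K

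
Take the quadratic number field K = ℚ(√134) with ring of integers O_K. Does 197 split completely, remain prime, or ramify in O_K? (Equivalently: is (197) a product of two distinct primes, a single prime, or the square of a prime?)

splits completely

Since 134 ≢ 1 mod 4, the ring of integers is ℤ[√134] with discriminant 4·134 = 536.
disc(K) = 536 is not divisible by 197; 197 is unramified.
Legendre symbol by Euler's criterion: (134/197) ≡ 134^98 ≡ 1 (mod 197), i.e. (134/197) = 1.
(134/197) = 1, so 197 splits.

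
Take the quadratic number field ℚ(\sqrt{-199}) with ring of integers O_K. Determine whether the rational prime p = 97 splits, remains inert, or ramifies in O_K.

d = -199 ≡ 1 (mod 4), so O_K = ℤ[(1+√-199)/2] and disc(K) = d = -199.
Since gcd(97, -199) = 1 the prime 97 does not ramify.
Legendre symbol by Euler's criterion: (-199/97) ≡ (-199)^48 ≡ 96 (mod 97), i.e. (-199/97) = -1.
(-199/97) = -1, so 97 is inert.

97 remains inert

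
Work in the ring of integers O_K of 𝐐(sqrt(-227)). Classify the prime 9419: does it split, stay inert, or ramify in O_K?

Since -227 ≡ 1 mod 4, the ring of integers is ℤ[(1+√-227)/2] with discriminant -227.
9419 ∤ -227, so 9419 is unramified.
(-227/9419) = 9192^4709 mod 9419 = 1, giving Legendre symbol 1.
d is a quadratic residue mod p, hence 9419 splits in O_K.

9419 splits in O_K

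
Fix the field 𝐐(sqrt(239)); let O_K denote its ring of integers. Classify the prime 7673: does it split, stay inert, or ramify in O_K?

d = 239 ≡ 3 (mod 4), so O_K = ℤ[√239] and disc(K) = 4d = 956.
7673 ∤ 956, so 7673 is unramified.
Compute (239/7673) via Euler: 239^((7673-1)/2) mod 7673 = 1, so (239/7673) = 1.
(239/7673) = 1, so 7673 splits.

7673 splits in O_K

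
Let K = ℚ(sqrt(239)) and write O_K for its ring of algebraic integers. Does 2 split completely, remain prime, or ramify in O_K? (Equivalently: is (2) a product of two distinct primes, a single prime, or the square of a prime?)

239 mod 4 = 3, hence disc K = 4·239 = 956 and O_K = ℤ[√239].
2 divides disc(K) = 956, so 2 ramifies.

ramifies in O_K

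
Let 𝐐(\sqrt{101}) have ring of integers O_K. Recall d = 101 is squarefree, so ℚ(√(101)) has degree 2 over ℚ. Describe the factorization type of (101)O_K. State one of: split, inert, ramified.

Since 101 ≡ 1 mod 4, the ring of integers is ℤ[(1+√101)/2] with discriminant 101.
101 divides disc(K) = 101, so 101 ramifies.

ramified — (101) = 𝔭²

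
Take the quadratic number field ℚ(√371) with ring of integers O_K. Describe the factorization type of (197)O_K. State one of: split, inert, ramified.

371 mod 4 = 3, hence disc K = 4·371 = 1484 and O_K = ℤ[√371].
Since gcd(197, 1484) = 1 the prime 197 does not ramify.
Legendre symbol by Euler's criterion: (371/197) ≡ 371^98 ≡ 1 (mod 197), i.e. (371/197) = 1.
Legendre symbol 1 ⇒ 197 is split.

197 splits in O_K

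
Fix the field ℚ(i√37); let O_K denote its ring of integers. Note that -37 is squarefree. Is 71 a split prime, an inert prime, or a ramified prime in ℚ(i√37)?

Since -37 ≢ 1 mod 4, the ring of integers is ℤ[√-37] with discriminant 4·(-37) = -148.
71 ∤ -148, so 71 is unramified.
Euler's criterion: (-37)^35 mod 71 = 70. Thus (-37|71) = -1.
(-37/71) = -1, so 71 is inert.

inert — (71) stays prime in O_K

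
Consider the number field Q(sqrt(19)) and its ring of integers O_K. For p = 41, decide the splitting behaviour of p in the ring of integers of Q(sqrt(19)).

p is inert

d = 19 ≡ 3 (mod 4), so O_K = ℤ[√19] and disc(K) = 4d = 76.
41 ∤ 76, so 41 is unramified.
Compute (19/41) via Euler: 19^((41-1)/2) mod 41 = 40, so (19/41) = -1.
(19/41) = -1, so 41 is inert.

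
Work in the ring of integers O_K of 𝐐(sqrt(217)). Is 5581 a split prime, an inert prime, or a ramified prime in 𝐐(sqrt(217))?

d = 217 ≡ 1 (mod 4), so O_K = ℤ[(1+√217)/2] and disc(K) = d = 217.
Since gcd(5581, 217) = 1 the prime 5581 does not ramify.
Compute (217/5581) via Euler: 217^((5581-1)/2) mod 5581 = 1, so (217/5581) = 1.
d is a quadratic residue mod p, hence 5581 splits in O_K.

p splits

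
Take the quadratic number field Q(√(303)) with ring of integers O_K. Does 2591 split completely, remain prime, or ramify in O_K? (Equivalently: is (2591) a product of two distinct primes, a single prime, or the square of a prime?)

d = 303 ≡ 3 (mod 4), so O_K = ℤ[√303] and disc(K) = 4d = 1212.
2591 ∤ 1212, so 2591 is unramified.
Euler's criterion: 303^1295 mod 2591 = 2590. Thus (303|2591) = -1.
d is a non-residue mod p, hence 2591 remains inert in O_K.

p is inert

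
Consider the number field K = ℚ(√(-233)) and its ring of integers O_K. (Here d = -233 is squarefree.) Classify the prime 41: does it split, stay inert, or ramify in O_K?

p is inert

Since -233 ≢ 1 mod 4, the ring of integers is ℤ[√-233] with discriminant 4·(-233) = -932.
disc(K) = -932 is not divisible by 41; 41 is unramified.
Compute (-233/41) via Euler: 13^((41-1)/2) mod 41 = 40, so (-233/41) = -1.
Legendre symbol -1 ⇒ 41 is inert.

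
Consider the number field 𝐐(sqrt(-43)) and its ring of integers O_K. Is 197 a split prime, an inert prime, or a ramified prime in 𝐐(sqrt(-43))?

197 splits in O_K

Since -43 ≡ 1 mod 4, the ring of integers is ℤ[(1+√-43)/2] with discriminant -43.
disc(K) = -43 is not divisible by 197; 197 is unramified.
Compute (-43/197) via Euler: 154^((197-1)/2) mod 197 = 1, so (-43/197) = 1.
d is a quadratic residue mod p, hence 197 splits in O_K.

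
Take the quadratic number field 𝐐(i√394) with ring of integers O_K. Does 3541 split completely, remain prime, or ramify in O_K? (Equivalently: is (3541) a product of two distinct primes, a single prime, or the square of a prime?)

d = -394 ≡ 2 (mod 4), so O_K = ℤ[√-394] and disc(K) = 4d = -1576.
disc(K) = -1576 is not divisible by 3541; 3541 is unramified.
(-394/3541) = 3147^1770 mod 3541 = 1, giving Legendre symbol 1.
(-394/3541) = 1, so 3541 splits.

3541 splits in O_K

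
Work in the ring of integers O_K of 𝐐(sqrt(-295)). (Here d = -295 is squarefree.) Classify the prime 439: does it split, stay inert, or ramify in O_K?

-295 mod 4 = 1, hence disc K = -295 and O_K = ℤ[(1+√-295)/2].
Since gcd(439, -295) = 1 the prime 439 does not ramify.
(-295/439) = 144^219 mod 439 = 1, giving Legendre symbol 1.
Legendre symbol 1 ⇒ 439 is split.

splits completely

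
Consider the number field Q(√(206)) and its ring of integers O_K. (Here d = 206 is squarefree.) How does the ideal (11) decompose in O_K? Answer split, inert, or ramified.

d = 206 ≡ 2 (mod 4), so O_K = ℤ[√206] and disc(K) = 4d = 824.
disc(K) = 824 is not divisible by 11; 11 is unramified.
Compute (206/11) via Euler: 8^((11-1)/2) mod 11 = 10, so (206/11) = -1.
(206/11) = -1, so 11 is inert.

remains prime (inert)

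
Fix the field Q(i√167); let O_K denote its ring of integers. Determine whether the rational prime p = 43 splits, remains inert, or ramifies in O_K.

d = -167 ≡ 1 (mod 4), so O_K = ℤ[(1+√-167)/2] and disc(K) = d = -167.
43 ∤ -167, so 43 is unramified.
Legendre symbol by Euler's criterion: (-167/43) ≡ (-167)^21 ≡ 42 (mod 43), i.e. (-167/43) = -1.
(-167/43) = -1, so 43 is inert.

inert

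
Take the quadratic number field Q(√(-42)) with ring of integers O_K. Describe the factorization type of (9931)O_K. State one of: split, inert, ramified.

remains prime (inert)

Since -42 ≢ 1 mod 4, the ring of integers is ℤ[√-42] with discriminant 4·(-42) = -168.
Since gcd(9931, -168) = 1 the prime 9931 does not ramify.
(-42/9931) = 9889^4965 mod 9931 = 9930, giving Legendre symbol -1.
(-42/9931) = -1, so 9931 is inert.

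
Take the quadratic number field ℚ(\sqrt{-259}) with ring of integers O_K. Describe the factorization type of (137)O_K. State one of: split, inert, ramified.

Since -259 ≡ 1 mod 4, the ring of integers is ℤ[(1+√-259)/2] with discriminant -259.
disc(K) = -259 is not divisible by 137; 137 is unramified.
(-259/137) = 15^68 mod 137 = 1, giving Legendre symbol 1.
Legendre symbol 1 ⇒ 137 is split.

split — (137) = 𝔭₁𝔭₂ with 𝔭₁ ≠ 𝔭₂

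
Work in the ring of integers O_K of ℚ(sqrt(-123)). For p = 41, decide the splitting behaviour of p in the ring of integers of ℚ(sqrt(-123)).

Since -123 ≡ 1 mod 4, the ring of integers is ℤ[(1+√-123)/2] with discriminant -123.
41 divides disc(K) = -123, so 41 ramifies.

41 is ramified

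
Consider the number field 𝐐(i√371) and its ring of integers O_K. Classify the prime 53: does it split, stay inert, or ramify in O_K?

p ramifies

d = -371 ≡ 1 (mod 4), so O_K = ℤ[(1+√-371)/2] and disc(K) = d = -371.
disc(K) = -371 = 53·(-7), so p = 53 is ramified.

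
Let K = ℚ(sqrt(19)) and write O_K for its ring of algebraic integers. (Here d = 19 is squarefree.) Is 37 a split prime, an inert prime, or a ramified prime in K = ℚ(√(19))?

37 remains inert

19 mod 4 = 3, hence disc K = 4·19 = 76 and O_K = ℤ[√19].
37 ∤ 76, so 37 is unramified.
Legendre symbol by Euler's criterion: (19/37) ≡ 19^18 ≡ 36 (mod 37), i.e. (19/37) = -1.
(19/37) = -1, so 37 is inert.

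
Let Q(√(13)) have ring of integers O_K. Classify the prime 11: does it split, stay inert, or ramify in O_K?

Since 13 ≡ 1 mod 4, the ring of integers is ℤ[(1+√13)/2] with discriminant 13.
11 ∤ 13, so 11 is unramified.
(13/11) = 2^5 mod 11 = 10, giving Legendre symbol -1.
Legendre symbol -1 ⇒ 11 is inert.

p is inert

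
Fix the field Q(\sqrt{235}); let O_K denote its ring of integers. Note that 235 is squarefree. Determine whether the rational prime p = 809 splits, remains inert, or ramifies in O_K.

d = 235 ≡ 3 (mod 4), so O_K = ℤ[√235] and disc(K) = 4d = 940.
809 ∤ 940, so 809 is unramified.
Euler's criterion: 235^404 mod 809 = 808. Thus (235|809) = -1.
d is a non-residue mod p, hence 809 remains inert in O_K.

inert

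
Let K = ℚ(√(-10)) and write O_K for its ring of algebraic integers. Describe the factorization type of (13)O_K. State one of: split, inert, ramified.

splits completely

d = -10 ≡ 2 (mod 4), so O_K = ℤ[√-10] and disc(K) = 4d = -40.
Since gcd(13, -40) = 1 the prime 13 does not ramify.
Compute (-10/13) via Euler: 3^((13-1)/2) mod 13 = 1, so (-10/13) = 1.
d is a quadratic residue mod p, hence 13 splits in O_K.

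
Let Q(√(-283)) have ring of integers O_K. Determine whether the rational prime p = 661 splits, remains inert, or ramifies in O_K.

-283 mod 4 = 1, hence disc K = -283 and O_K = ℤ[(1+√-283)/2].
Since gcd(661, -283) = 1 the prime 661 does not ramify.
Compute (-283/661) via Euler: 378^((661-1)/2) mod 661 = 1, so (-283/661) = 1.
Legendre symbol 1 ⇒ 661 is split.

split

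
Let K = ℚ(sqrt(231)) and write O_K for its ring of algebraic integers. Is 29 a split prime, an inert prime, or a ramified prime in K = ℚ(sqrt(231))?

231 mod 4 = 3, hence disc K = 4·231 = 924 and O_K = ℤ[√231].
29 ∤ 924, so 29 is unramified.
Legendre symbol by Euler's criterion: (231/29) ≡ 231^14 ≡ 1 (mod 29), i.e. (231/29) = 1.
d is a quadratic residue mod p, hence 29 splits in O_K.

split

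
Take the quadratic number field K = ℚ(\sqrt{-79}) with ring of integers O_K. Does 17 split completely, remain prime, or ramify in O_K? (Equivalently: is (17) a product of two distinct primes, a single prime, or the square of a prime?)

d = -79 ≡ 1 (mod 4), so O_K = ℤ[(1+√-79)/2] and disc(K) = d = -79.
17 ∤ -79, so 17 is unramified.
Legendre symbol by Euler's criterion: (-79/17) ≡ (-79)^8 ≡ 16 (mod 17), i.e. (-79/17) = -1.
Legendre symbol -1 ⇒ 17 is inert.

inert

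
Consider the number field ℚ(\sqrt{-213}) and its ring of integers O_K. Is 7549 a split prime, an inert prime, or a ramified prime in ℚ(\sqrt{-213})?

d = -213 ≡ 3 (mod 4), so O_K = ℤ[√-213] and disc(K) = 4d = -852.
Since gcd(7549, -852) = 1 the prime 7549 does not ramify.
Legendre symbol by Euler's criterion: (-213/7549) ≡ (-213)^3774 ≡ 7548 (mod 7549), i.e. (-213/7549) = -1.
(-213/7549) = -1, so 7549 is inert.

inert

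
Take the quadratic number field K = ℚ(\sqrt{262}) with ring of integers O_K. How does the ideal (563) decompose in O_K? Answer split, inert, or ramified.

Since 262 ≢ 1 mod 4, the ring of integers is ℤ[√262] with discriminant 4·262 = 1048.
disc(K) = 1048 is not divisible by 563; 563 is unramified.
(262/563) = 262^281 mod 563 = 1, giving Legendre symbol 1.
Legendre symbol 1 ⇒ 563 is split.

p splits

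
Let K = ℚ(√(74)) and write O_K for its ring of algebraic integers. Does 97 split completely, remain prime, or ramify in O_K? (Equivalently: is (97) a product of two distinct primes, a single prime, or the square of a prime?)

p is inert

74 mod 4 = 2, hence disc K = 4·74 = 296 and O_K = ℤ[√74].
disc(K) = 296 is not divisible by 97; 97 is unramified.
(74/97) = 74^48 mod 97 = 96, giving Legendre symbol -1.
d is a non-residue mod p, hence 97 remains inert in O_K.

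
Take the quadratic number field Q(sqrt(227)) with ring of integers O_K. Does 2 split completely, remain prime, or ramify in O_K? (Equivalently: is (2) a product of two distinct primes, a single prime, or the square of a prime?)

Since 227 ≢ 1 mod 4, the ring of integers is ℤ[√227] with discriminant 4·227 = 908.
2 divides disc(K) = 908, so 2 ramifies.

ramified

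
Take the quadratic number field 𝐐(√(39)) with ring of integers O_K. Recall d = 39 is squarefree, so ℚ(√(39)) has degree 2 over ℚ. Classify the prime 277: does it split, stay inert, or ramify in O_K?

Since 39 ≢ 1 mod 4, the ring of integers is ℤ[√39] with discriminant 4·39 = 156.
disc(K) = 156 is not divisible by 277; 277 is unramified.
Compute (39/277) via Euler: 39^((277-1)/2) mod 277 = 1, so (39/277) = 1.
Legendre symbol 1 ⇒ 277 is split.

277 splits in O_K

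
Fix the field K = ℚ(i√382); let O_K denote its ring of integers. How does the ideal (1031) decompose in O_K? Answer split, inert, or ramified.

inert

-382 mod 4 = 2, hence disc K = 4·(-382) = -1528 and O_K = ℤ[√-382].
Since gcd(1031, -1528) = 1 the prime 1031 does not ramify.
Legendre symbol by Euler's criterion: (-382/1031) ≡ (-382)^515 ≡ 1030 (mod 1031), i.e. (-382/1031) = -1.
d is a non-residue mod p, hence 1031 remains inert in O_K.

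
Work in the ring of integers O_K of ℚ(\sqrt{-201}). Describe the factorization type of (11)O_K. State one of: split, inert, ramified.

d = -201 ≡ 3 (mod 4), so O_K = ℤ[√-201] and disc(K) = 4d = -804.
Since gcd(11, -804) = 1 the prime 11 does not ramify.
Euler's criterion: (-201)^5 mod 11 = 10. Thus (-201|11) = -1.
d is a non-residue mod p, hence 11 remains inert in O_K.

remains prime (inert)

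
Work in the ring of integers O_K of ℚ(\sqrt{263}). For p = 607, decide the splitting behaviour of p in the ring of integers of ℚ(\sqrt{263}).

p is inert

Since 263 ≢ 1 mod 4, the ring of integers is ℤ[√263] with discriminant 4·263 = 1052.
607 ∤ 1052, so 607 is unramified.
Legendre symbol by Euler's criterion: (263/607) ≡ 263^303 ≡ 606 (mod 607), i.e. (263/607) = -1.
Legendre symbol -1 ⇒ 607 is inert.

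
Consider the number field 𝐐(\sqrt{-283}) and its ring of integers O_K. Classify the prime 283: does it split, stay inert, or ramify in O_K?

ramified

-283 mod 4 = 1, hence disc K = -283 and O_K = ℤ[(1+√-283)/2].
283 divides disc(K) = -283, so 283 ramifies.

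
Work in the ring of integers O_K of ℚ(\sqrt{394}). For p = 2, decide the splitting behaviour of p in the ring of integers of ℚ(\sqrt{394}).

Since 394 ≢ 1 mod 4, the ring of integers is ℤ[√394] with discriminant 4·394 = 1576.
Ramification test: 2 | 1576. The prime 2 ramifies in K.

p ramifies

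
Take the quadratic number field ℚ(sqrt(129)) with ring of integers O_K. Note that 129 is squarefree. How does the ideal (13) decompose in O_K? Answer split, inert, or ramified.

129 mod 4 = 1, hence disc K = 129 and O_K = ℤ[(1+√129)/2].
13 ∤ 129, so 13 is unramified.
Legendre symbol by Euler's criterion: (129/13) ≡ 129^6 ≡ 1 (mod 13), i.e. (129/13) = 1.
d is a quadratic residue mod p, hence 13 splits in O_K.

13 splits in O_K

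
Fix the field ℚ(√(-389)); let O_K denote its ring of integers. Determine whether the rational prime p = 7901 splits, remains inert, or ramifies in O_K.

7901 splits in O_K

-389 mod 4 = 3, hence disc K = 4·(-389) = -1556 and O_K = ℤ[√-389].
7901 ∤ -1556, so 7901 is unramified.
Legendre symbol by Euler's criterion: (-389/7901) ≡ (-389)^3950 ≡ 1 (mod 7901), i.e. (-389/7901) = 1.
Legendre symbol 1 ⇒ 7901 is split.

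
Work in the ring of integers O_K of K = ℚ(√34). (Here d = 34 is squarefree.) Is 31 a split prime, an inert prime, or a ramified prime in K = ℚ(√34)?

p is inert

d = 34 ≡ 2 (mod 4), so O_K = ℤ[√34] and disc(K) = 4d = 136.
31 ∤ 136, so 31 is unramified.
Euler's criterion: 34^15 mod 31 = 30. Thus (34|31) = -1.
(34/31) = -1, so 31 is inert.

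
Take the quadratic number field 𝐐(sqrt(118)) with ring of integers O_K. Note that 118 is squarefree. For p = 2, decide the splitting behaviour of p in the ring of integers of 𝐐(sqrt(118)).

118 mod 4 = 2, hence disc K = 4·118 = 472 and O_K = ℤ[√118].
Ramification test: 2 | 472. The prime 2 ramifies in K.

ramified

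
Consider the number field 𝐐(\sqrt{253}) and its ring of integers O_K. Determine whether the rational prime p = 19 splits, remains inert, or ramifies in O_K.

d = 253 ≡ 1 (mod 4), so O_K = ℤ[(1+√253)/2] and disc(K) = d = 253.
19 ∤ 253, so 19 is unramified.
Euler's criterion: 253^9 mod 19 = 1. Thus (253|19) = 1.
Legendre symbol 1 ⇒ 19 is split.

split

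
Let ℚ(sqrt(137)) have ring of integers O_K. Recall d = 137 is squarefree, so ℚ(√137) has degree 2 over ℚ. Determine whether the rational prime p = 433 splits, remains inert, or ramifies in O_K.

p splits

137 mod 4 = 1, hence disc K = 137 and O_K = ℤ[(1+√137)/2].
Since gcd(433, 137) = 1 the prime 433 does not ramify.
(137/433) = 137^216 mod 433 = 1, giving Legendre symbol 1.
Legendre symbol 1 ⇒ 433 is split.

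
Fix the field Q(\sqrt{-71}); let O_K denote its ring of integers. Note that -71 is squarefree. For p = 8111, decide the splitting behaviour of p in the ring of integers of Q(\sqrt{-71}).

8111 remains inert

d = -71 ≡ 1 (mod 4), so O_K = ℤ[(1+√-71)/2] and disc(K) = d = -71.
disc(K) = -71 is not divisible by 8111; 8111 is unramified.
Euler's criterion: (-71)^4055 mod 8111 = 8110. Thus (-71|8111) = -1.
d is a non-residue mod p, hence 8111 remains inert in O_K.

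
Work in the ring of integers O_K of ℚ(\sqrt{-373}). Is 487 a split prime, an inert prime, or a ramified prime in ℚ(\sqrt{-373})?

Since -373 ≢ 1 mod 4, the ring of integers is ℤ[√-373] with discriminant 4·(-373) = -1492.
Since gcd(487, -1492) = 1 the prime 487 does not ramify.
Euler's criterion: (-373)^243 mod 487 = 486. Thus (-373|487) = -1.
d is a non-residue mod p, hence 487 remains inert in O_K.

inert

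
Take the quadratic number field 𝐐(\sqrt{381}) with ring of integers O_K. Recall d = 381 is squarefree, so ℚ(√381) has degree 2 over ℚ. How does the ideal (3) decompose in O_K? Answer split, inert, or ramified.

d = 381 ≡ 1 (mod 4), so O_K = ℤ[(1+√381)/2] and disc(K) = d = 381.
disc(K) = 381 = 3·127, so p = 3 is ramified.

3 is ramified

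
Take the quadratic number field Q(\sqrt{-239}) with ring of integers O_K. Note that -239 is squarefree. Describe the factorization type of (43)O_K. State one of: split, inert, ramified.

-239 mod 4 = 1, hence disc K = -239 and O_K = ℤ[(1+√-239)/2].
disc(K) = -239 is not divisible by 43; 43 is unramified.
(-239/43) = 19^21 mod 43 = 42, giving Legendre symbol -1.
d is a non-residue mod p, hence 43 remains inert in O_K.

43 remains inert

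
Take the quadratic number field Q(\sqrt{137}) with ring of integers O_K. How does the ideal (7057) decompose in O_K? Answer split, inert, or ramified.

Since 137 ≡ 1 mod 4, the ring of integers is ℤ[(1+√137)/2] with discriminant 137.
7057 ∤ 137, so 7057 is unramified.
Compute (137/7057) via Euler: 137^((7057-1)/2) mod 7057 = 7056, so (137/7057) = -1.
(137/7057) = -1, so 7057 is inert.

remains prime (inert)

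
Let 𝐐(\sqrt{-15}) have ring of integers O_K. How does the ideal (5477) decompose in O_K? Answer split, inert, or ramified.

-15 mod 4 = 1, hence disc K = -15 and O_K = ℤ[(1+√-15)/2].
Since gcd(5477, -15) = 1 the prime 5477 does not ramify.
Euler's criterion: (-15)^2738 mod 5477 = 1. Thus (-15|5477) = 1.
Legendre symbol 1 ⇒ 5477 is split.

split — (5477) = 𝔭₁𝔭₂ with 𝔭₁ ≠ 𝔭₂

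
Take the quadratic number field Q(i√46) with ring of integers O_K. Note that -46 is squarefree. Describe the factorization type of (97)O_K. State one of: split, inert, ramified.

-46 mod 4 = 2, hence disc K = 4·(-46) = -184 and O_K = ℤ[√-46].
disc(K) = -184 is not divisible by 97; 97 is unramified.
Legendre symbol by Euler's criterion: (-46/97) ≡ (-46)^48 ≡ 96 (mod 97), i.e. (-46/97) = -1.
d is a non-residue mod p, hence 97 remains inert in O_K.

97 remains inert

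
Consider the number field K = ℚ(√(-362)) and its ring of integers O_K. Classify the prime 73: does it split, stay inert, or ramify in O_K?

-362 mod 4 = 2, hence disc K = 4·(-362) = -1448 and O_K = ℤ[√-362].
Since gcd(73, -1448) = 1 the prime 73 does not ramify.
Euler's criterion: (-362)^36 mod 73 = 1. Thus (-362|73) = 1.
Legendre symbol 1 ⇒ 73 is split.

p splits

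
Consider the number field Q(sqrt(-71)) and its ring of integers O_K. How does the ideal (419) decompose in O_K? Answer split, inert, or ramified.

419 splits in O_K

-71 mod 4 = 1, hence disc K = -71 and O_K = ℤ[(1+√-71)/2].
disc(K) = -71 is not divisible by 419; 419 is unramified.
(-71/419) = 348^209 mod 419 = 1, giving Legendre symbol 1.
Legendre symbol 1 ⇒ 419 is split.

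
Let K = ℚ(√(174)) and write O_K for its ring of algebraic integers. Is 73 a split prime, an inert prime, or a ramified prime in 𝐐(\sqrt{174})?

inert — (73) stays prime in O_K

174 mod 4 = 2, hence disc K = 4·174 = 696 and O_K = ℤ[√174].
disc(K) = 696 is not divisible by 73; 73 is unramified.
Compute (174/73) via Euler: 28^((73-1)/2) mod 73 = 72, so (174/73) = -1.
d is a non-residue mod p, hence 73 remains inert in O_K.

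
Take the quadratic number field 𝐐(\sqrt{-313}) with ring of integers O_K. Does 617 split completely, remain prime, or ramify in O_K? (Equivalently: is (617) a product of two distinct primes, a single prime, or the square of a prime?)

617 splits in O_K

-313 mod 4 = 3, hence disc K = 4·(-313) = -1252 and O_K = ℤ[√-313].
disc(K) = -1252 is not divisible by 617; 617 is unramified.
Legendre symbol by Euler's criterion: (-313/617) ≡ (-313)^308 ≡ 1 (mod 617), i.e. (-313/617) = 1.
(-313/617) = 1, so 617 splits.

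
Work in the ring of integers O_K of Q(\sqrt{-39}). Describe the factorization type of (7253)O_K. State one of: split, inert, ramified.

7253 remains inert

-39 mod 4 = 1, hence disc K = -39 and O_K = ℤ[(1+√-39)/2].
disc(K) = -39 is not divisible by 7253; 7253 is unramified.
Compute (-39/7253) via Euler: 7214^((7253-1)/2) mod 7253 = 7252, so (-39/7253) = -1.
Legendre symbol -1 ⇒ 7253 is inert.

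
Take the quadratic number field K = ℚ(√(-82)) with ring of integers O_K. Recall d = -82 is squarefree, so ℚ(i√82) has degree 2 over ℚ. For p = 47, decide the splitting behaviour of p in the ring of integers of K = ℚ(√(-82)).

splits completely

Since -82 ≢ 1 mod 4, the ring of integers is ℤ[√-82] with discriminant 4·(-82) = -328.
47 ∤ -328, so 47 is unramified.
Legendre symbol by Euler's criterion: (-82/47) ≡ (-82)^23 ≡ 1 (mod 47), i.e. (-82/47) = 1.
Legendre symbol 1 ⇒ 47 is split.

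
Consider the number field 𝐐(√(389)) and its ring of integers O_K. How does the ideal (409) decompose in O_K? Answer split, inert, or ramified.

split — (409) = 𝔭₁𝔭₂ with 𝔭₁ ≠ 𝔭₂

d = 389 ≡ 1 (mod 4), so O_K = ℤ[(1+√389)/2] and disc(K) = d = 389.
Since gcd(409, 389) = 1 the prime 409 does not ramify.
Compute (389/409) via Euler: 389^((409-1)/2) mod 409 = 1, so (389/409) = 1.
(389/409) = 1, so 409 splits.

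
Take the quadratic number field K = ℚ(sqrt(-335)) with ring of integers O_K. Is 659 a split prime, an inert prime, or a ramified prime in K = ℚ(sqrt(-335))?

-335 mod 4 = 1, hence disc K = -335 and O_K = ℤ[(1+√-335)/2].
Since gcd(659, -335) = 1 the prime 659 does not ramify.
(-335/659) = 324^329 mod 659 = 1, giving Legendre symbol 1.
Legendre symbol 1 ⇒ 659 is split.

split — (659) = 𝔭₁𝔭₂ with 𝔭₁ ≠ 𝔭₂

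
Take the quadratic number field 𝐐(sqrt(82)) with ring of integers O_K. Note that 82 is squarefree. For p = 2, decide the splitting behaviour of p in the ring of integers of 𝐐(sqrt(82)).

ramified

d = 82 ≡ 2 (mod 4), so O_K = ℤ[√82] and disc(K) = 4d = 328.
disc(K) = 328 = 2·164, so p = 2 is ramified.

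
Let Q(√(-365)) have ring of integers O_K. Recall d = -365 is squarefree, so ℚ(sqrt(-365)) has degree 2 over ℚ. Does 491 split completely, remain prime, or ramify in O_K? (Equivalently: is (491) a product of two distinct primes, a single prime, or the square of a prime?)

d = -365 ≡ 3 (mod 4), so O_K = ℤ[√-365] and disc(K) = 4d = -1460.
disc(K) = -1460 is not divisible by 491; 491 is unramified.
Euler's criterion: (-365)^245 mod 491 = 1. Thus (-365|491) = 1.
d is a quadratic residue mod p, hence 491 splits in O_K.

split — (491) = 𝔭₁𝔭₂ with 𝔭₁ ≠ 𝔭₂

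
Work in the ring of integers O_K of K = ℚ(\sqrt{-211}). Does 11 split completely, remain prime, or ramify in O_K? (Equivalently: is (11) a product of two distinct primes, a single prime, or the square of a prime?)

splits completely

Since -211 ≡ 1 mod 4, the ring of integers is ℤ[(1+√-211)/2] with discriminant -211.
disc(K) = -211 is not divisible by 11; 11 is unramified.
(-211/11) = 9^5 mod 11 = 1, giving Legendre symbol 1.
(-211/11) = 1, so 11 splits.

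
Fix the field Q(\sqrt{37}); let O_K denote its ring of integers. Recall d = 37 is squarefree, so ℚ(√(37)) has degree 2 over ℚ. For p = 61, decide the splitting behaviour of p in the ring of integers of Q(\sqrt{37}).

Since 37 ≡ 1 mod 4, the ring of integers is ℤ[(1+√37)/2] with discriminant 37.
disc(K) = 37 is not divisible by 61; 61 is unramified.
Legendre symbol by Euler's criterion: (37/61) ≡ 37^30 ≡ 60 (mod 61), i.e. (37/61) = -1.
(37/61) = -1, so 61 is inert.

p is inert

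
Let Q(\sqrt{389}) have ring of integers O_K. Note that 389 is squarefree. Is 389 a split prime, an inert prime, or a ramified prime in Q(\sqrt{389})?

389 mod 4 = 1, hence disc K = 389 and O_K = ℤ[(1+√389)/2].
389 divides disc(K) = 389, so 389 ramifies.

389 is ramified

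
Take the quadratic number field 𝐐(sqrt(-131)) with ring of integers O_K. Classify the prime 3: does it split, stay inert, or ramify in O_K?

split — (3) = 𝔭₁𝔭₂ with 𝔭₁ ≠ 𝔭₂

Since -131 ≡ 1 mod 4, the ring of integers is ℤ[(1+√-131)/2] with discriminant -131.
Since gcd(3, -131) = 1 the prime 3 does not ramify.
Compute (-131/3) via Euler: 1^((3-1)/2) mod 3 = 1, so (-131/3) = 1.
d is a quadratic residue mod p, hence 3 splits in O_K.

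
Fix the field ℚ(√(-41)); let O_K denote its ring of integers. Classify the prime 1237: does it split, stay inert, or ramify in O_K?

-41 mod 4 = 3, hence disc K = 4·(-41) = -164 and O_K = ℤ[√-41].
1237 ∤ -164, so 1237 is unramified.
Euler's criterion: (-41)^618 mod 1237 = 1236. Thus (-41|1237) = -1.
d is a non-residue mod p, hence 1237 remains inert in O_K.

remains prime (inert)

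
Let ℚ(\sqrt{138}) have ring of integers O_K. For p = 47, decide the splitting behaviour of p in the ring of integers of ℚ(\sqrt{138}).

d = 138 ≡ 2 (mod 4), so O_K = ℤ[√138] and disc(K) = 4d = 552.
disc(K) = 552 is not divisible by 47; 47 is unramified.
Euler's criterion: 138^23 mod 47 = 46. Thus (138|47) = -1.
(138/47) = -1, so 47 is inert.

remains prime (inert)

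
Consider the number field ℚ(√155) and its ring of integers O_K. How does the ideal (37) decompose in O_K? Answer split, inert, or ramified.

p splits

d = 155 ≡ 3 (mod 4), so O_K = ℤ[√155] and disc(K) = 4d = 620.
Since gcd(37, 620) = 1 the prime 37 does not ramify.
(155/37) = 7^18 mod 37 = 1, giving Legendre symbol 1.
Legendre symbol 1 ⇒ 37 is split.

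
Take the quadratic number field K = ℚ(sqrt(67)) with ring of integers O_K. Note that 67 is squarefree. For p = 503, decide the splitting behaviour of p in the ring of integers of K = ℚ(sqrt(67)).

503 splits in O_K

d = 67 ≡ 3 (mod 4), so O_K = ℤ[√67] and disc(K) = 4d = 268.
disc(K) = 268 is not divisible by 503; 503 is unramified.
Euler's criterion: 67^251 mod 503 = 1. Thus (67|503) = 1.
d is a quadratic residue mod p, hence 503 splits in O_K.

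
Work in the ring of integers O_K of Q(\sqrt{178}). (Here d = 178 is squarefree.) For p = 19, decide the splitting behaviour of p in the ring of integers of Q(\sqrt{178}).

d = 178 ≡ 2 (mod 4), so O_K = ℤ[√178] and disc(K) = 4d = 712.
disc(K) = 712 is not divisible by 19; 19 is unramified.
(178/19) = 7^9 mod 19 = 1, giving Legendre symbol 1.
Legendre symbol 1 ⇒ 19 is split.

split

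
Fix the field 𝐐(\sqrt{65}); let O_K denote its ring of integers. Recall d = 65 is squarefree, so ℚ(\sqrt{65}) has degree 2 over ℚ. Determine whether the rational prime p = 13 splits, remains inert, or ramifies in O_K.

ramifies in O_K

Since 65 ≡ 1 mod 4, the ring of integers is ℤ[(1+√65)/2] with discriminant 65.
disc(K) = 65 = 13·5, so p = 13 is ramified.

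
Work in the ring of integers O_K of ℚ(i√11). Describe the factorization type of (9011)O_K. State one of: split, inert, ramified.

remains prime (inert)

d = -11 ≡ 1 (mod 4), so O_K = ℤ[(1+√-11)/2] and disc(K) = d = -11.
9011 ∤ -11, so 9011 is unramified.
Legendre symbol by Euler's criterion: (-11/9011) ≡ (-11)^4505 ≡ 9010 (mod 9011), i.e. (-11/9011) = -1.
Legendre symbol -1 ⇒ 9011 is inert.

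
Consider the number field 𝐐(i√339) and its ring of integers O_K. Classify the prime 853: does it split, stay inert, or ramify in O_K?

Since -339 ≡ 1 mod 4, the ring of integers is ℤ[(1+√-339)/2] with discriminant -339.
853 ∤ -339, so 853 is unramified.
Euler's criterion: (-339)^426 mod 853 = 1. Thus (-339|853) = 1.
Legendre symbol 1 ⇒ 853 is split.

split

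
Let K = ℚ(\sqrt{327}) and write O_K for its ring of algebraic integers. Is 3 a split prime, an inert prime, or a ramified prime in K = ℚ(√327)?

Since 327 ≢ 1 mod 4, the ring of integers is ℤ[√327] with discriminant 4·327 = 1308.
Ramification test: 3 | 1308. The prime 3 ramifies in K.

ramifies in O_K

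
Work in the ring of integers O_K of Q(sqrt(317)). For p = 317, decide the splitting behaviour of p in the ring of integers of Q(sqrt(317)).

Since 317 ≡ 1 mod 4, the ring of integers is ℤ[(1+√317)/2] with discriminant 317.
Ramification test: 317 | 317. The prime 317 ramifies in K.

317 is ramified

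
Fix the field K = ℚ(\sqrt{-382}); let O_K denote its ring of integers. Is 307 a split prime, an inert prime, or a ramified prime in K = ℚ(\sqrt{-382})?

307 splits in O_K

-382 mod 4 = 2, hence disc K = 4·(-382) = -1528 and O_K = ℤ[√-382].
307 ∤ -1528, so 307 is unramified.
(-382/307) = 232^153 mod 307 = 1, giving Legendre symbol 1.
Legendre symbol 1 ⇒ 307 is split.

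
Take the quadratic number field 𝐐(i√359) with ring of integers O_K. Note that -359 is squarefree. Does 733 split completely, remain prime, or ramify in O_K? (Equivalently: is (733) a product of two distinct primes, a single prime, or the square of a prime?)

d = -359 ≡ 1 (mod 4), so O_K = ℤ[(1+√-359)/2] and disc(K) = d = -359.
Since gcd(733, -359) = 1 the prime 733 does not ramify.
Legendre symbol by Euler's criterion: (-359/733) ≡ (-359)^366 ≡ 1 (mod 733), i.e. (-359/733) = 1.
(-359/733) = 1, so 733 splits.

split — (733) = 𝔭₁𝔭₂ with 𝔭₁ ≠ 𝔭₂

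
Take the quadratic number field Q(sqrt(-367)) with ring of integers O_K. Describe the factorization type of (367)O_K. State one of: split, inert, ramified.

Since -367 ≡ 1 mod 4, the ring of integers is ℤ[(1+√-367)/2] with discriminant -367.
disc(K) = -367 = 367·(-1), so p = 367 is ramified.

p ramifies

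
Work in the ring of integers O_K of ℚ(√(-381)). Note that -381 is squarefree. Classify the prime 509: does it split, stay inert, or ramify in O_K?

Since -381 ≢ 1 mod 4, the ring of integers is ℤ[√-381] with discriminant 4·(-381) = -1524.
Since gcd(509, -1524) = 1 the prime 509 does not ramify.
Legendre symbol by Euler's criterion: (-381/509) ≡ (-381)^254 ≡ 508 (mod 509), i.e. (-381/509) = -1.
d is a non-residue mod p, hence 509 remains inert in O_K.

p is inert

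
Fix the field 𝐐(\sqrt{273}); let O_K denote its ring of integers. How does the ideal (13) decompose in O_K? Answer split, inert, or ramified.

273 mod 4 = 1, hence disc K = 273 and O_K = ℤ[(1+√273)/2].
Ramification test: 13 | 273. The prime 13 ramifies in K.

13 is ramified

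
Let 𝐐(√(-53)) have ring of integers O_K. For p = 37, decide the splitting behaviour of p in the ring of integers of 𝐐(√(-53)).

d = -53 ≡ 3 (mod 4), so O_K = ℤ[√-53] and disc(K) = 4d = -212.
37 ∤ -212, so 37 is unramified.
Compute (-53/37) via Euler: 21^((37-1)/2) mod 37 = 1, so (-53/37) = 1.
d is a quadratic residue mod p, hence 37 splits in O_K.

37 splits in O_K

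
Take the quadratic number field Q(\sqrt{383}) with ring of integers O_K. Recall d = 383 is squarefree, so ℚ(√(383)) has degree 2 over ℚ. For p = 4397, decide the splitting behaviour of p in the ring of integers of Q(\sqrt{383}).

splits completely

d = 383 ≡ 3 (mod 4), so O_K = ℤ[√383] and disc(K) = 4d = 1532.
disc(K) = 1532 is not divisible by 4397; 4397 is unramified.
(383/4397) = 383^2198 mod 4397 = 1, giving Legendre symbol 1.
(383/4397) = 1, so 4397 splits.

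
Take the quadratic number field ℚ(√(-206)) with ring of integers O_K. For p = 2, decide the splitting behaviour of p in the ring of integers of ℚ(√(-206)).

ramified

Since -206 ≢ 1 mod 4, the ring of integers is ℤ[√-206] with discriminant 4·(-206) = -824.
2 divides disc(K) = -824, so 2 ramifies.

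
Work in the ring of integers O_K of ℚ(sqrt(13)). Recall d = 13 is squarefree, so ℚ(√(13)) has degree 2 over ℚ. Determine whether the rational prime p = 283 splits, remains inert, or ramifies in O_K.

13 mod 4 = 1, hence disc K = 13 and O_K = ℤ[(1+√13)/2].
disc(K) = 13 is not divisible by 283; 283 is unramified.
Euler's criterion: 13^141 mod 283 = 1. Thus (13|283) = 1.
d is a quadratic residue mod p, hence 283 splits in O_K.

split — (283) = 𝔭₁𝔭₂ with 𝔭₁ ≠ 𝔭₂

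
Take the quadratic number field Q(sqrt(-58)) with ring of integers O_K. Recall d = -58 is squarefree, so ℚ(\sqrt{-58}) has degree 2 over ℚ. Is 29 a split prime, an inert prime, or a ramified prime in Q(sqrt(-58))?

ramified — (29) = 𝔭²

d = -58 ≡ 2 (mod 4), so O_K = ℤ[√-58] and disc(K) = 4d = -232.
disc(K) = -232 = 29·(-8), so p = 29 is ramified.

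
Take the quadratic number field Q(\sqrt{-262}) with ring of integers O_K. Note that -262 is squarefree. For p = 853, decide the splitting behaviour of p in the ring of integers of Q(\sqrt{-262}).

split — (853) = 𝔭₁𝔭₂ with 𝔭₁ ≠ 𝔭₂

Since -262 ≢ 1 mod 4, the ring of integers is ℤ[√-262] with discriminant 4·(-262) = -1048.
Since gcd(853, -1048) = 1 the prime 853 does not ramify.
Euler's criterion: (-262)^426 mod 853 = 1. Thus (-262|853) = 1.
Legendre symbol 1 ⇒ 853 is split.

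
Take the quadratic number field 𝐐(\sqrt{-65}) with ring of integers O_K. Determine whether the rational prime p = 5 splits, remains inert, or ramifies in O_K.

Since -65 ≢ 1 mod 4, the ring of integers is ℤ[√-65] with discriminant 4·(-65) = -260.
Ramification test: 5 | -260. The prime 5 ramifies in K.

5 is ramified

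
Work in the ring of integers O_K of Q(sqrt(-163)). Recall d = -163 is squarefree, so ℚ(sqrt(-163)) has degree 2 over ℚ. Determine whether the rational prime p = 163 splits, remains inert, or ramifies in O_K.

ramified — (163) = 𝔭²

d = -163 ≡ 1 (mod 4), so O_K = ℤ[(1+√-163)/2] and disc(K) = d = -163.
Ramification test: 163 | -163. The prime 163 ramifies in K.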